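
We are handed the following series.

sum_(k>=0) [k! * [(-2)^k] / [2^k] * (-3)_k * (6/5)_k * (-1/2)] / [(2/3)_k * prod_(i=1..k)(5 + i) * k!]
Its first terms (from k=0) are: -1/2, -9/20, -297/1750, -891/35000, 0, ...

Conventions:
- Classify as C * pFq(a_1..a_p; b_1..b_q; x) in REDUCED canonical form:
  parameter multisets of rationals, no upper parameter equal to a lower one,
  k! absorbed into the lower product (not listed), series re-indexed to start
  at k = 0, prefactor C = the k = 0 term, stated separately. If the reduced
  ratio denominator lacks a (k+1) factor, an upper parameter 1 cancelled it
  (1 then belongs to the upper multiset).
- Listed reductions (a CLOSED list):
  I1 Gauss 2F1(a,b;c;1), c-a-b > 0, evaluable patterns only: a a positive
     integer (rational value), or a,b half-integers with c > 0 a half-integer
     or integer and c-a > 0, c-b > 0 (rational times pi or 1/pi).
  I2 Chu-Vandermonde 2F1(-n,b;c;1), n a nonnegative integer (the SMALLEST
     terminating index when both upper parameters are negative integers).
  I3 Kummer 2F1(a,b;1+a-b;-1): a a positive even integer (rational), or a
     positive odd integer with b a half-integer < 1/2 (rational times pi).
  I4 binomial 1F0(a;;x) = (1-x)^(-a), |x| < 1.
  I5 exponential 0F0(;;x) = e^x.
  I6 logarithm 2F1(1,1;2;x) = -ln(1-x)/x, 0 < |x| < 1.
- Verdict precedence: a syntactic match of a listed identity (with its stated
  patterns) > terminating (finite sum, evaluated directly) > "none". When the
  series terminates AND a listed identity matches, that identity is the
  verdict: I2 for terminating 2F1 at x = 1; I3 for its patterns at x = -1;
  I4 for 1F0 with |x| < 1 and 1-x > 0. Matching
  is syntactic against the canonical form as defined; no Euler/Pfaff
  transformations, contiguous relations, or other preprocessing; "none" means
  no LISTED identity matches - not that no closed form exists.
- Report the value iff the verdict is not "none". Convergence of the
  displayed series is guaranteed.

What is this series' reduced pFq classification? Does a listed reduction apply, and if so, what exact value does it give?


The series (x = -1) is 3F2: upper {-3, 1, 6/5}, lower {2/3, 6}, prefactor -1/2. Verdict: terminating at k = 3: the factor (-3)_k kills every later term; summing the 4 survivors is exact. Its exact value is -40081/35000.

First insight: from the first term -1/2: the lower running product (prefactor -1/2) is a rising factorial.
Ratio: r(k) = (-1) * (k-3) (k+1) (k+6/5) / [(k+2/3) (k+6) (k+1)] - poly over poly, x = (-1) from leading terms; C = -1/2 at k = 0.


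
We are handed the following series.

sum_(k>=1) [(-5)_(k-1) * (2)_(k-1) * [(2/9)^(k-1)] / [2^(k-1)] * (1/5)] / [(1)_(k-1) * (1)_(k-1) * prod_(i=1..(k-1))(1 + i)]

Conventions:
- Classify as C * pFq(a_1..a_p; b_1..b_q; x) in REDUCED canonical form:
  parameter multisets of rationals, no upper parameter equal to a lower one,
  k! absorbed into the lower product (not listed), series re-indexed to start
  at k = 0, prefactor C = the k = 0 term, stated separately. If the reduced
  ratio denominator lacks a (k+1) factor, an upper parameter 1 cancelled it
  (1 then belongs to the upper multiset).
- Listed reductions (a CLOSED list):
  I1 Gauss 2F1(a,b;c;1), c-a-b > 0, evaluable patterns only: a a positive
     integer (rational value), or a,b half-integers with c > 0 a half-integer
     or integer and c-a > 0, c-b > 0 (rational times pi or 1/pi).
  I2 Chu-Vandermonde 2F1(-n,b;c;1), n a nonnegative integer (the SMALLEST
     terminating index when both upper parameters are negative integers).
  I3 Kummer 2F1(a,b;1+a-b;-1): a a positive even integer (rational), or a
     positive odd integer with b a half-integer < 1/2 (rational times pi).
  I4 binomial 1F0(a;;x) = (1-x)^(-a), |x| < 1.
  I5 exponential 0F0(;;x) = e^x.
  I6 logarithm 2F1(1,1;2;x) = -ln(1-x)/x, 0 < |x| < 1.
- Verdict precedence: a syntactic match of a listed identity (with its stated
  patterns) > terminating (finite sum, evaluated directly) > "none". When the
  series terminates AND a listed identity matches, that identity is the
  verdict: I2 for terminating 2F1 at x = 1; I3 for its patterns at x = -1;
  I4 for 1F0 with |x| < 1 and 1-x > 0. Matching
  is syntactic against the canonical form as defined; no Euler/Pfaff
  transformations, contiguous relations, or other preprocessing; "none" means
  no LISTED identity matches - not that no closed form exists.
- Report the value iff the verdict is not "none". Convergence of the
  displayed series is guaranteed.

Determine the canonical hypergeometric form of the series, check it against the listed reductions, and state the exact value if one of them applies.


With C = 1/5: the canonical form is 1F1(-5; 1; 1/9). Verdict: terminating - the sum ends at index 5 because -5 is a negative integer; exact evaluation follows. Its exact value is 446338/4428675.

First insight: t_0 = 1/5 here, and the two k-th powers (C = 1/5) combine into one argument.
Ratio: r(k) = (1/9) * (k-5) / [(k+1) (k+1)] ; factor over Q: parameters, x = (1/9), and C = 1/5.


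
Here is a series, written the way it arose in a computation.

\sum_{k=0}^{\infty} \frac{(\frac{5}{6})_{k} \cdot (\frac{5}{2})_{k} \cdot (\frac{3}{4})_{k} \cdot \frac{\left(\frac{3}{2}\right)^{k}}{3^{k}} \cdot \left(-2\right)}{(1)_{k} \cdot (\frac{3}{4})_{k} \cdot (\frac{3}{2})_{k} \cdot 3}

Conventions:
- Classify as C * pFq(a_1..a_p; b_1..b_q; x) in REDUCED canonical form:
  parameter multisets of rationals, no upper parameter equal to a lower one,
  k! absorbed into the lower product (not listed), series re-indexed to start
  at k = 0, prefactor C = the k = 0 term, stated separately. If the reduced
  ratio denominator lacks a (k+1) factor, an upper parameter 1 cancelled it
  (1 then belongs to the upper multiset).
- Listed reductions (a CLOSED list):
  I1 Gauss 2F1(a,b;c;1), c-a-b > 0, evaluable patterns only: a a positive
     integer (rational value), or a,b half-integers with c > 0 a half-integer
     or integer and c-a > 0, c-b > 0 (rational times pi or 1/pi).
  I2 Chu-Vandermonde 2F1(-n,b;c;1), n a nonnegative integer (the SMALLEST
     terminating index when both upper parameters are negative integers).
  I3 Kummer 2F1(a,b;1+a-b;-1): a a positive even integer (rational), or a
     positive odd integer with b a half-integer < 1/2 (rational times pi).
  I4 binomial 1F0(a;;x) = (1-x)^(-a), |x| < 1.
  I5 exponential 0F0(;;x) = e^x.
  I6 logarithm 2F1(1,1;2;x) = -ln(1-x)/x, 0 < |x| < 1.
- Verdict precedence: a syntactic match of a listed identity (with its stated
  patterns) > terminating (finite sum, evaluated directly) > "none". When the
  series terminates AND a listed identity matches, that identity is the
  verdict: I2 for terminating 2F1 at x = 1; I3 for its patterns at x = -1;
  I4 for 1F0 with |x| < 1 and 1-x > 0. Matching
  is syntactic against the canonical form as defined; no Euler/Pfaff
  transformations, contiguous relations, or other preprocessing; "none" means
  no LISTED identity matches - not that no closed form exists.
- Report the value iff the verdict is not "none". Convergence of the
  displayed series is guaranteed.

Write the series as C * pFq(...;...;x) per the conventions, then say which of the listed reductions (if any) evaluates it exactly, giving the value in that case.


Key observation: from the first term -\frac{2}{3}: the two k-th powers (prefactor -2/3) combine into one argument.
Ratio: r(k) = \frac{1}{2} * (k+\frac{5}{6}) (k+\frac{5}{2}) / [(k+\frac{3}{2}) (k+1)] - rational; roots negated = parameters, x = \frac{1}{2}, C = -\frac{2}{3}.

This is -\frac{2}{3} * 2F1(\frac{5}{6}, \frac{5}{2}; \frac{3}{2}; \frac{1}{2}) in reduced canonical form. Verdict: none here - no I1-I6 shape fits x = \frac{1}{2} with lower {\frac{3}{2}}.


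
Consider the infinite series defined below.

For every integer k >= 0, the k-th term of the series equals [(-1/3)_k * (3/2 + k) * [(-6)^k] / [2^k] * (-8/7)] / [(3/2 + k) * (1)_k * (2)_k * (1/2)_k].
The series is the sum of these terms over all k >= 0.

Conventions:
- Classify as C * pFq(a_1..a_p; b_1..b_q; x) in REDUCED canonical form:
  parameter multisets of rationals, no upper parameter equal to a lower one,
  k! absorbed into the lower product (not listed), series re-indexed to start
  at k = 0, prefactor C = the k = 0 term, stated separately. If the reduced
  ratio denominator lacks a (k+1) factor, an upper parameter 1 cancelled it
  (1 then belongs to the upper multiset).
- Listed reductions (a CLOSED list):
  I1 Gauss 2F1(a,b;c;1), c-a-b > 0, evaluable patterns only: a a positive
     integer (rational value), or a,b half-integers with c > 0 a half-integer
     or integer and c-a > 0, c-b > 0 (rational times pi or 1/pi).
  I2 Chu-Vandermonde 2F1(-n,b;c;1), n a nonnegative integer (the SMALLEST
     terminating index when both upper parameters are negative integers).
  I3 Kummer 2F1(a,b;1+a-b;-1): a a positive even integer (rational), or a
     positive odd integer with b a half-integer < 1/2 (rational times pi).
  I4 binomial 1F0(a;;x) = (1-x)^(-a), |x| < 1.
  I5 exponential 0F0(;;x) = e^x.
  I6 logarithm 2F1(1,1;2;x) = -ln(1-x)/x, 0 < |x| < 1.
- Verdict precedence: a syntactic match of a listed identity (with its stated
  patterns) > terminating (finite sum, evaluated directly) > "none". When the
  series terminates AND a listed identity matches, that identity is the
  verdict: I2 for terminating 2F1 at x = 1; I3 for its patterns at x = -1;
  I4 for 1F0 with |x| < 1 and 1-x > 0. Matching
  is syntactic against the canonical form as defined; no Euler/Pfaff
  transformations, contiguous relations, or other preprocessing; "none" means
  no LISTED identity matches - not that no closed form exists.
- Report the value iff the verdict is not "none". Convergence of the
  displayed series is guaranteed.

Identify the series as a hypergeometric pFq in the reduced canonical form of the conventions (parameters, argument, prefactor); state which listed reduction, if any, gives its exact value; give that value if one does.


Key step: from the first term -8/7: striking the common factor k + 3/2 reduces the term (C = -8/7, x = -3).
Adjacent-term ratio: r(k) = (-3) * (k-1/3) / [(k+1/2) (k+2) (k+1)] ; factor over Q: parameters, x = (-3), and C = -8/7.

At argument -3: a 1F2 with upper {-1/3}, lower {1/2, 2}, scaled by C = -8/7. Verdict: none here - no I1-I6 shape fits x = -3 with lower {1/2, 2}.


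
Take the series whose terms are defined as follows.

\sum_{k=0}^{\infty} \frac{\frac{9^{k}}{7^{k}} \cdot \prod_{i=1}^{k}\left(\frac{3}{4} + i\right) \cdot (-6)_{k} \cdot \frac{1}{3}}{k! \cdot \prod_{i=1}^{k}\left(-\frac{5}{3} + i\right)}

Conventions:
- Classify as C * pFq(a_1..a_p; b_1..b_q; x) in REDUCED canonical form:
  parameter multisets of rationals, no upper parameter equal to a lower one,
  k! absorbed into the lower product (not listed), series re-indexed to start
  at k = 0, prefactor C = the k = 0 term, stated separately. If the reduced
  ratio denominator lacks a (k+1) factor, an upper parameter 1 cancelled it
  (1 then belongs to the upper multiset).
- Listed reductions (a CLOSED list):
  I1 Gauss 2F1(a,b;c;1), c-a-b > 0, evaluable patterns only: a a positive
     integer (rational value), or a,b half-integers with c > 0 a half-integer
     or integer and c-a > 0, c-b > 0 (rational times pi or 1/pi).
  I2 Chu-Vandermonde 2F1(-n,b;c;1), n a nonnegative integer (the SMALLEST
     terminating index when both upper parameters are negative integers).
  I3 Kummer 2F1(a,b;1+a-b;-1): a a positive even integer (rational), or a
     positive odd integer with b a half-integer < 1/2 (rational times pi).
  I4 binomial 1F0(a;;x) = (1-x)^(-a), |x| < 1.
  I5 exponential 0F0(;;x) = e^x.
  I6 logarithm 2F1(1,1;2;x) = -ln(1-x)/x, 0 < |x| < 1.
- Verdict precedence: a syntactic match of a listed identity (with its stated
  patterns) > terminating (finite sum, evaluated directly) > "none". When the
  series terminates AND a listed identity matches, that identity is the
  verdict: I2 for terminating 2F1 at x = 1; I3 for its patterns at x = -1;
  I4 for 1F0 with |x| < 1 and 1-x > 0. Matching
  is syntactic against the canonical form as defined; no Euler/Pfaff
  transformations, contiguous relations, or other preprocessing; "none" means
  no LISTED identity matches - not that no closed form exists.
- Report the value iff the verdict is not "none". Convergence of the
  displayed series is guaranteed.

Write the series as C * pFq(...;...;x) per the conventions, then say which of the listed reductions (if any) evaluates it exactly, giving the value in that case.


Canonical form: C = \frac{1}{3} times 2F1 with upper {-6, \frac{7}{4}}, lower {-\frac{2}{3}}, x = \frac{9}{7}. Verdict: terminating - upper -6 stops the sum at k = 6; the 7 terms are added exactly. Hence: -\frac{526022697815}{300699549696}.

The tell: x = \frac{9}{7} and the lower running product (C = 1/3) is a rising factorial.
Consecutive-term ratio: r(k) = \frac{9}{7} * (k-6) (k+\frac{7}{4}) / [(k-\frac{2}{3}) (k+1)] - poly over poly, x = \frac{9}{7} from leading terms; C = \frac{1}{3} at k = 0.


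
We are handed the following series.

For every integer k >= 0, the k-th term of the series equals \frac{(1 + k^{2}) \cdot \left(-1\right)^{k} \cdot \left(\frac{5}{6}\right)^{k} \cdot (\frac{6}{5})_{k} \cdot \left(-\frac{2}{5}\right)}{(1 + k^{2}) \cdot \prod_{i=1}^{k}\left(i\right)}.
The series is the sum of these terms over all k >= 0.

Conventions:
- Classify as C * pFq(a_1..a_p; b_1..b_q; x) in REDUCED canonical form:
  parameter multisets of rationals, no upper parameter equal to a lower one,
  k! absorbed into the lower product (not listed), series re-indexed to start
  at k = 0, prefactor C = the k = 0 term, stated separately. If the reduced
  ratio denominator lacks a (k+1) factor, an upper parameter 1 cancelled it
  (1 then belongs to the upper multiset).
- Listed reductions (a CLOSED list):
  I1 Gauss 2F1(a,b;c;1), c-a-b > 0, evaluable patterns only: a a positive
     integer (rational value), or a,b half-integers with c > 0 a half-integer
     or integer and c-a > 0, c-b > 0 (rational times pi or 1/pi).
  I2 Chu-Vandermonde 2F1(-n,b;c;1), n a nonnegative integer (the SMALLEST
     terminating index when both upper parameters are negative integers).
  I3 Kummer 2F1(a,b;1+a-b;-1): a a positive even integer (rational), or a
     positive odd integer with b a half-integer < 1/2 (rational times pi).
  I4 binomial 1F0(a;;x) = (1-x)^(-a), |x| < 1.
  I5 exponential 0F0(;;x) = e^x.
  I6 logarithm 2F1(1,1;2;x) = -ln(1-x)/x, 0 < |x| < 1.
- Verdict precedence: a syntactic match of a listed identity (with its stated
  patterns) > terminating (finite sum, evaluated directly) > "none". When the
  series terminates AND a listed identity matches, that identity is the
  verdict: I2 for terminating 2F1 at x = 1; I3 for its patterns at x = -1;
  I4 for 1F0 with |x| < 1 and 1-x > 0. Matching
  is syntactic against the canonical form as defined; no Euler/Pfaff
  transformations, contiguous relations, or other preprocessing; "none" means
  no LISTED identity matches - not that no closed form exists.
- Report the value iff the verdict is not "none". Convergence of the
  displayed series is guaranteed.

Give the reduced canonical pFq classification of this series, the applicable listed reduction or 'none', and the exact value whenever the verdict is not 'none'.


x = -\frac{5}{6} here; the reduced form reads 1F0, upper {\frac{6}{5}}, lower {-}, C = -\frac{2}{5}. Verdict: the I4 binomial reduction fires (the 1F0 binomial series: exponent -6/5, x = -\frac{5}{6}). Its exact value is \left(-\frac{2}{5}\right) \cdot \left(\frac{11}{6}\right)^{-\frac{6}{5}}.

Structural cue: t_0 = -\frac{2}{5} here, and the product of the first k integers (C = -2/5, x = -5/6) is k!.
Adjacent-term ratio: r(k) = -\frac{5}{6} * (k+\frac{6}{5}) / [(k+1)] - rational in k, leading ratio -\frac{5}{6}; with t_0 = -\frac{2}{5}, classification follows.


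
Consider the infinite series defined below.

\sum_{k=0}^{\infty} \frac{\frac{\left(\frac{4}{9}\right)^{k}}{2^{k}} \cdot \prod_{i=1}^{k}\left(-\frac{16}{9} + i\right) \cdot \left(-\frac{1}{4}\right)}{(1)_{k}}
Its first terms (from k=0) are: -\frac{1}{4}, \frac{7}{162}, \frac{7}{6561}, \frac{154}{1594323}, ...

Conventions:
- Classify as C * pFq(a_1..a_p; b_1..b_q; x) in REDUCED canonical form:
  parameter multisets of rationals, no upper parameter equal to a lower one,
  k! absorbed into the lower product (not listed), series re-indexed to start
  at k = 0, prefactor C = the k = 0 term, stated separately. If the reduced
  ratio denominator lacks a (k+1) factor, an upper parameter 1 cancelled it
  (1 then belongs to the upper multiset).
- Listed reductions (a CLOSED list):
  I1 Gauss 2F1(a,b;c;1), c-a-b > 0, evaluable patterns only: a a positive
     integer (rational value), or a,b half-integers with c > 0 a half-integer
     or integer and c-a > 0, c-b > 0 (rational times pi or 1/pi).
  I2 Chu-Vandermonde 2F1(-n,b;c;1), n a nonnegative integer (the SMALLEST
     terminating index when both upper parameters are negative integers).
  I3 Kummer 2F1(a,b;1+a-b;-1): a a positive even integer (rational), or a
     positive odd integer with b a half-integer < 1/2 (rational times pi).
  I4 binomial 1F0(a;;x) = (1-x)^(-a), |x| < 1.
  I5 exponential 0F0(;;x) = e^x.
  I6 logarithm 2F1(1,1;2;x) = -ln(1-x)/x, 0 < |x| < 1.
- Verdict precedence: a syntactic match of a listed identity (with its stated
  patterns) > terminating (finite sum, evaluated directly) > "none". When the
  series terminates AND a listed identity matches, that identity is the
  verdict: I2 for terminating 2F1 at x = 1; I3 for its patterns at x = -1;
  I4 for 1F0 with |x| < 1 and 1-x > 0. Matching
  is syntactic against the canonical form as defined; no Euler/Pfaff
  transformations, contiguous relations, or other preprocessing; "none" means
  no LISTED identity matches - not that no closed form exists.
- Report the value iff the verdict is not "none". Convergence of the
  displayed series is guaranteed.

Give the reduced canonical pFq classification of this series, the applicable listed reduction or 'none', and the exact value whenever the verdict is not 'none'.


Classification (C = -\frac{1}{4}): 1F0 with upper {-\frac{7}{9}}, lower {-}, argument x = \frac{2}{9}. Verdict at x = \frac{2}{9}: the binomial series (I4) matches (the 1F0 binomial series: exponent 7/9, x = \frac{2}{9}). Exact value: \left(-\frac{1}{4}\right) \cdot \left(\frac{7}{9}\right)^{\frac{7}{9}}.

Key observation: t_0 being -\frac{1}{4}, the running product (C = -1/4) telescopes to a rising factorial.
Term ratio: r(k) = \frac{2}{9} * (k-\frac{7}{9}) / [(k+1)] - rational; roots negated = parameters, x = \frac{2}{9}, C = -\frac{1}{4}.


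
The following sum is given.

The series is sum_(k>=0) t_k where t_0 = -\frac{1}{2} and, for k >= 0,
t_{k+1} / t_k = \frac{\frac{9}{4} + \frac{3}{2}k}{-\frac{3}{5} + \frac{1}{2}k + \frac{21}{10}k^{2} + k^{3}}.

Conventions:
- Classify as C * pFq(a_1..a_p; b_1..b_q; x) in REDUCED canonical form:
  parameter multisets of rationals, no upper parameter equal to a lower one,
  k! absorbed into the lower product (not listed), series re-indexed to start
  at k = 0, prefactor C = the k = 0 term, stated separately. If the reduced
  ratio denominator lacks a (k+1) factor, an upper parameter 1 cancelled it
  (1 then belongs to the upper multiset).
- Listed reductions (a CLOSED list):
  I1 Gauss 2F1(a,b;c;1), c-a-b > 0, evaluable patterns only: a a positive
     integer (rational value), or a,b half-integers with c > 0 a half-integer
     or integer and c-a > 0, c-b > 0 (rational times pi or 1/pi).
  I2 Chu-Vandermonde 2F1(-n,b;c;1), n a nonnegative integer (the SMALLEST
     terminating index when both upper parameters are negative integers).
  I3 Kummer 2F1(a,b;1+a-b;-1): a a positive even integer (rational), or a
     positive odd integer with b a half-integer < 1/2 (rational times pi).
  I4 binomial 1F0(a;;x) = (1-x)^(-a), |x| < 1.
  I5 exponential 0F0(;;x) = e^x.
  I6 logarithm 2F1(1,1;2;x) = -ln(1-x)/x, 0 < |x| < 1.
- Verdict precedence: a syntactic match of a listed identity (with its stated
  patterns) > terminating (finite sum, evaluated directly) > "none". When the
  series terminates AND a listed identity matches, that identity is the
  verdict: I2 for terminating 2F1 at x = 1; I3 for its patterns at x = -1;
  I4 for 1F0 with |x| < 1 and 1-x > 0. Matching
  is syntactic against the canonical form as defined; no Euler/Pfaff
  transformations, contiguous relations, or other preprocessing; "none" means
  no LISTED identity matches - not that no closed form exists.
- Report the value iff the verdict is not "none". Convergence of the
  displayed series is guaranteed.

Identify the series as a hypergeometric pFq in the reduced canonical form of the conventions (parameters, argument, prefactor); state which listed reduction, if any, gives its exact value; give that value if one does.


Classification (C = -\frac{1}{2}): 0F1 with upper {-}, lower {-\frac{2}{5}}, argument x = \frac{3}{2}. Verdict: none. A 0F1 with upper {-} fits none of I1-I6 at x = \frac{3}{2}; the sum runs forever.

Key observation: t_0 being -\frac{1}{2}, roots of the ratio polynomials (prefactor -1/2) are the negated parameters.
Adjacent-term ratio: r(k) = \frac{3}{2} * 1 / [(k-\frac{2}{5}) (k+1)] - rational in k. x = \frac{3}{2}; t_0 = -\frac{1}{2}; negate the roots.


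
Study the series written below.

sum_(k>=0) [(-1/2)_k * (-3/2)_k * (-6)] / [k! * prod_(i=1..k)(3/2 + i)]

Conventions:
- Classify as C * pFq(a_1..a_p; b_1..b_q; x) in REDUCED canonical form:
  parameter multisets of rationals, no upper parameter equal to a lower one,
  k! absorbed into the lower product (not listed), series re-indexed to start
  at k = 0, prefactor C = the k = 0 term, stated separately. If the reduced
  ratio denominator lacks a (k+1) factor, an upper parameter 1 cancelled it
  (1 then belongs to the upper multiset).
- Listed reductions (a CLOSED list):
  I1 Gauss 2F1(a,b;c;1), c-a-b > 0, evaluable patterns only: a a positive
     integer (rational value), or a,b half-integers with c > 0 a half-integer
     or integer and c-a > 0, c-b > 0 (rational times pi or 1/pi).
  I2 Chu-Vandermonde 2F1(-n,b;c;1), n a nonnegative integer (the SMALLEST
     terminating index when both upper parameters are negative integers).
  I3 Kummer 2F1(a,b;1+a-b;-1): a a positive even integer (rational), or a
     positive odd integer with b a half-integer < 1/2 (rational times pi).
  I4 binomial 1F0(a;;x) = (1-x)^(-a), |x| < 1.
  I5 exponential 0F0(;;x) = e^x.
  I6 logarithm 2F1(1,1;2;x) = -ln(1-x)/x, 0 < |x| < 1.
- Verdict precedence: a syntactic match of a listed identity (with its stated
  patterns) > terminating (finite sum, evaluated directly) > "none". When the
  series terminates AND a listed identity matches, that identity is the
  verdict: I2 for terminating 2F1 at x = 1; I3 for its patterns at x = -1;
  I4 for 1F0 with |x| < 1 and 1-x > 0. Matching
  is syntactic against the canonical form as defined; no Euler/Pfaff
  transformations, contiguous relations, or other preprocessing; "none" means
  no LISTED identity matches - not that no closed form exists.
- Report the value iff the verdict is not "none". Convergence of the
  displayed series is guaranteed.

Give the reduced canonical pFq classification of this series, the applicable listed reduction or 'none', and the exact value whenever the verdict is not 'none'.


This is -6 * 2F1(-3/2, -1/2; 5/2; 1) in reduced canonical form. Verdict: the half-integer Gauss pattern (I1) applies (x = 1; upper {-3/2, -1/2} half-integers, c = 5/2 in the evaluable pattern). Hence: (-315/128) * pi.

Key step: t_0 being -6, the lower running product (C = -6, x = 1) is a rising factorial.
Adjacent-term ratio: r(k) = 1 * (k-3/2) (k-1/2) / [(k+5/2) (k+1)] ; factor over Q: parameters, x = 1, and C = -6.


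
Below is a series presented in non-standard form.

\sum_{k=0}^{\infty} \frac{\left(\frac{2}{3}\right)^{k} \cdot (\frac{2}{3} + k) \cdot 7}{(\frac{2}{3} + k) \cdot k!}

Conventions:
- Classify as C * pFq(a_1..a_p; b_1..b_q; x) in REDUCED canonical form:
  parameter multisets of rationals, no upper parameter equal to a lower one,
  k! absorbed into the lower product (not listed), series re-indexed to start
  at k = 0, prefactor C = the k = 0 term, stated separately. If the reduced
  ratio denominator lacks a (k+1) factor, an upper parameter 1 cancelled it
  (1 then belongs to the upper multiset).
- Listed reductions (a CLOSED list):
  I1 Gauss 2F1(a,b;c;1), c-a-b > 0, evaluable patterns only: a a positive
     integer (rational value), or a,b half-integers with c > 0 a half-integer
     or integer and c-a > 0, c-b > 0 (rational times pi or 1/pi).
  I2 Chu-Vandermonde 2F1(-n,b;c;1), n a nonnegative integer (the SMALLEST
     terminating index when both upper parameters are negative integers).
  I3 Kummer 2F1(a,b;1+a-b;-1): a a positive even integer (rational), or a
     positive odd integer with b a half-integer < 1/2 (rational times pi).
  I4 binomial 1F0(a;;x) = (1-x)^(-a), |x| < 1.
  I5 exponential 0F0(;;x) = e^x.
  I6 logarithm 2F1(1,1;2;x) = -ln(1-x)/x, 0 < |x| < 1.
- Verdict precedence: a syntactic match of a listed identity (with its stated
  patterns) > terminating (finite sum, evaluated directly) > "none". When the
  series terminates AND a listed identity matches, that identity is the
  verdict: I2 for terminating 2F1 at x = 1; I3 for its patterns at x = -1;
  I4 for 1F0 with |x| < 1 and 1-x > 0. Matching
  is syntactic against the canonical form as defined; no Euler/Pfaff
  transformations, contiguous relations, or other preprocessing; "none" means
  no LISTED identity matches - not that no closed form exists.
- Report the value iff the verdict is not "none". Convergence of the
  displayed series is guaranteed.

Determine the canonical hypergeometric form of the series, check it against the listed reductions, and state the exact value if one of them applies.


Canonical form: C = 7 times 0F0 with upper {-}, lower {-}, x = \frac{2}{3}. Verdict: exponential (I5) matches (the 0F0 exponential series at x = \frac{2}{3}). Sum: 7 \cdot e^{\frac{2}{3}}.

Structural cue: t_0 being 7, the factor k + 2/3 cancels (top and bottom), leaving C = 7, x = 2/3.
Step ratio: r(k) = \frac{2}{3} * 1 / [(k+1)] - rational in k, leading ratio \frac{2}{3}; with t_0 = 7, classification follows.


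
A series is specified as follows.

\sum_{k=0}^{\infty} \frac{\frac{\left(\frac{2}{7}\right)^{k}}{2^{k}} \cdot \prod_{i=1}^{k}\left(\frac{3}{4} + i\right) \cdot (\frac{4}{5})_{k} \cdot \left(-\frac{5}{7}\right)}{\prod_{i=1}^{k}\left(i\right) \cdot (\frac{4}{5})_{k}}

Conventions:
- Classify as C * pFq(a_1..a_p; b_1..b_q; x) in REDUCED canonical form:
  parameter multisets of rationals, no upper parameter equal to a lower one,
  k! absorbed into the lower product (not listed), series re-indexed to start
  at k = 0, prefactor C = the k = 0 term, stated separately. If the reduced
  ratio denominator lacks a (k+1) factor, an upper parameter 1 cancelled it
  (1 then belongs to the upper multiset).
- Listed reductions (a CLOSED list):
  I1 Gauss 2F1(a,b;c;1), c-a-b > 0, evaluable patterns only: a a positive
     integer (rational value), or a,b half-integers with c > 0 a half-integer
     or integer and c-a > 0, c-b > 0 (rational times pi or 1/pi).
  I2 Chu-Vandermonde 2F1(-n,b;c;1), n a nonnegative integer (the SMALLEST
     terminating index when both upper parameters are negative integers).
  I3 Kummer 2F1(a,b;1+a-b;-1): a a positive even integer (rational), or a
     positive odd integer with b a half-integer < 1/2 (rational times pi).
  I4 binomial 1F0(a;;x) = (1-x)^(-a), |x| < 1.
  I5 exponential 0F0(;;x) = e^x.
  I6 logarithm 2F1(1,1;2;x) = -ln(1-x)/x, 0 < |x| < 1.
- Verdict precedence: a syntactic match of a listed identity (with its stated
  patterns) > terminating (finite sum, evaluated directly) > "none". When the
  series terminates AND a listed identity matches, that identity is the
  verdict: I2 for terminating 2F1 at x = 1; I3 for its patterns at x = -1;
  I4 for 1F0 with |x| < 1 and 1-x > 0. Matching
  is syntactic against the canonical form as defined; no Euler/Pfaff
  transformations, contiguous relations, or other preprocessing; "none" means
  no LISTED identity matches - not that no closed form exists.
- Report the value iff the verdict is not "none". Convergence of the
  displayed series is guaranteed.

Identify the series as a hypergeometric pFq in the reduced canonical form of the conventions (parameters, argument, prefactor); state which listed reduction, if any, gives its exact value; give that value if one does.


x = \frac{1}{7} here; the reduced form reads 1F0, upper {\frac{7}{4}}, lower {-}, C = -\frac{5}{7}. Verdict: the I4 binomial reduction fires (the 1F0 binomial series: exponent -7/4, x = \frac{1}{7}). Its exact value is \left(-\frac{5}{7}\right) \cdot \left(\frac{6}{7}\right)^{-\frac{7}{4}}.

Key observation: from the first term -\frac{5}{7}: the product of the first k integers (prefactor -5/7) is k!.
Consecutive-term ratio: r(k) = \frac{1}{7} * (k+\frac{7}{4}) / [(k+1)] - rational in k, leading ratio \frac{1}{7}; with t_0 = -\frac{5}{7}, classification follows.


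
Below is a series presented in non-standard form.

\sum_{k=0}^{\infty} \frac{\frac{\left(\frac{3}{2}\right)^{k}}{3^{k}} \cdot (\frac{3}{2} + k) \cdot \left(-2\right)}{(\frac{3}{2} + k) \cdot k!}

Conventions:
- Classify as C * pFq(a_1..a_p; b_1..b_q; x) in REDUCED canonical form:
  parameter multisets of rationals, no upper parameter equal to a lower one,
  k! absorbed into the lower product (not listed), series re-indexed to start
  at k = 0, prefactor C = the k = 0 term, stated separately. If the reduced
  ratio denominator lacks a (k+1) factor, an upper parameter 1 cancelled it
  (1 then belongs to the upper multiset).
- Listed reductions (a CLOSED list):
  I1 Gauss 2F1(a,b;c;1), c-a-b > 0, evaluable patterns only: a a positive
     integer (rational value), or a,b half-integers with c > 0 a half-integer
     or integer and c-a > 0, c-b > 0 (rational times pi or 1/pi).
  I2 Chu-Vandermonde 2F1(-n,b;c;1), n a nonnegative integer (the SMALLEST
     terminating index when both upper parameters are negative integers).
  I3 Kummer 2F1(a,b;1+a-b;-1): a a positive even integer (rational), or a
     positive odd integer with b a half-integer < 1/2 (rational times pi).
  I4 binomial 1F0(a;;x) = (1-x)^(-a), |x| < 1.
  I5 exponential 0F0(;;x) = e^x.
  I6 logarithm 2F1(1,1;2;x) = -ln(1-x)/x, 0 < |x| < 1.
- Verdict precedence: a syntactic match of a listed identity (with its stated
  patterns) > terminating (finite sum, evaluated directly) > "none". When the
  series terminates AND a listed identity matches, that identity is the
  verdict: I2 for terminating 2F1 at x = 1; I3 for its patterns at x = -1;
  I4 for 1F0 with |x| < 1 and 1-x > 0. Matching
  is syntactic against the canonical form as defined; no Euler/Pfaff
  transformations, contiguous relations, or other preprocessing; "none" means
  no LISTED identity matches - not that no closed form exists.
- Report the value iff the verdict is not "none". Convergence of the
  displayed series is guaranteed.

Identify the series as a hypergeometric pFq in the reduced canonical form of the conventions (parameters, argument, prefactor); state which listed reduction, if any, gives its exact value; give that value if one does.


Prefactor -2, argument \frac{1}{2}: 0F0 with upper {-} over lower {-}. Verdict (x = \frac{1}{2}): the exponential series (I5) applies (the 0F0 exponential series at x = \frac{1}{2}). Exact value: \left(-2\right) \cdot e^{\frac{1}{2}}.

First insight: t_0 = -2 here, and striking the common factor k + 3/2 reduces the term (C = -2).
Adjacent-term ratio: r(k) = \frac{1}{2} * 1 / [(k+1)] - rational; roots negated = parameters, x = \frac{1}{2}, C = -2.


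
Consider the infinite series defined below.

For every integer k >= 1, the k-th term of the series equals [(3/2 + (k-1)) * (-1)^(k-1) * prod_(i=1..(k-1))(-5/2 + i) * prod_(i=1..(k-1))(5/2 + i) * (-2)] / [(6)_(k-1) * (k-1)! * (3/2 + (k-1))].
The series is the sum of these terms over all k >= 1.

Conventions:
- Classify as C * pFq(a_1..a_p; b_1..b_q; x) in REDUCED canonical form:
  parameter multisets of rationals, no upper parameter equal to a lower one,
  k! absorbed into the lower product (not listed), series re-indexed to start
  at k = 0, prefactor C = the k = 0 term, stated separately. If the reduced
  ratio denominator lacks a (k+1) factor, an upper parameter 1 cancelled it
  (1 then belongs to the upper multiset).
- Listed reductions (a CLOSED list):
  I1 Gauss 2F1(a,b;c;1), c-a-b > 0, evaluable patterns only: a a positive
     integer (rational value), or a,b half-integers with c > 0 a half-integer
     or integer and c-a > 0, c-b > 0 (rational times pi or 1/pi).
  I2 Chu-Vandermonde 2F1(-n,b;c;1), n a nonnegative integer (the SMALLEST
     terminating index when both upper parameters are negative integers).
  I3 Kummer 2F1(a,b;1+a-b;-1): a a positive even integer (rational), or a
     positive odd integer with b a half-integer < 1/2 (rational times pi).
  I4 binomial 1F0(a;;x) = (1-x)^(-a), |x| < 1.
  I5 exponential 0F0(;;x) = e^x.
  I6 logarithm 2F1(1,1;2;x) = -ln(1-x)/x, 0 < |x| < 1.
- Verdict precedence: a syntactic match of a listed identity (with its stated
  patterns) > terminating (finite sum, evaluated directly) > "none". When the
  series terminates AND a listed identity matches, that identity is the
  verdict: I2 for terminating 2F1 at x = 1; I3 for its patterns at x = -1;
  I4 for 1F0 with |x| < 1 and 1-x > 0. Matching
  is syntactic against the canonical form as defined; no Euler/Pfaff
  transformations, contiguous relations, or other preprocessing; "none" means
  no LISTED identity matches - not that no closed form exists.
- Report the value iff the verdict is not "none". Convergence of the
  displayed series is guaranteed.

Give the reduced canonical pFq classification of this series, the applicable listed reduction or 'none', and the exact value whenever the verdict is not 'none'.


Classification (C = -2): 2F1 with upper {-3/2, 7/2}, lower {6}, argument x = -1. Verdict: none (x = -1): each listed identity misses the multisets {-3/2, 7/2} ; {6}.

Key observation: with t_0 = -2, k + 3/2 divides numerator and denominator alike; C = -2 after cancelling.
Consecutive-term ratio: r(k) = (-1) * (k-3/2) (k+7/2) / [(k+6) (k+1)] ; factor over Q: parameters, x = (-1), and C = -2.


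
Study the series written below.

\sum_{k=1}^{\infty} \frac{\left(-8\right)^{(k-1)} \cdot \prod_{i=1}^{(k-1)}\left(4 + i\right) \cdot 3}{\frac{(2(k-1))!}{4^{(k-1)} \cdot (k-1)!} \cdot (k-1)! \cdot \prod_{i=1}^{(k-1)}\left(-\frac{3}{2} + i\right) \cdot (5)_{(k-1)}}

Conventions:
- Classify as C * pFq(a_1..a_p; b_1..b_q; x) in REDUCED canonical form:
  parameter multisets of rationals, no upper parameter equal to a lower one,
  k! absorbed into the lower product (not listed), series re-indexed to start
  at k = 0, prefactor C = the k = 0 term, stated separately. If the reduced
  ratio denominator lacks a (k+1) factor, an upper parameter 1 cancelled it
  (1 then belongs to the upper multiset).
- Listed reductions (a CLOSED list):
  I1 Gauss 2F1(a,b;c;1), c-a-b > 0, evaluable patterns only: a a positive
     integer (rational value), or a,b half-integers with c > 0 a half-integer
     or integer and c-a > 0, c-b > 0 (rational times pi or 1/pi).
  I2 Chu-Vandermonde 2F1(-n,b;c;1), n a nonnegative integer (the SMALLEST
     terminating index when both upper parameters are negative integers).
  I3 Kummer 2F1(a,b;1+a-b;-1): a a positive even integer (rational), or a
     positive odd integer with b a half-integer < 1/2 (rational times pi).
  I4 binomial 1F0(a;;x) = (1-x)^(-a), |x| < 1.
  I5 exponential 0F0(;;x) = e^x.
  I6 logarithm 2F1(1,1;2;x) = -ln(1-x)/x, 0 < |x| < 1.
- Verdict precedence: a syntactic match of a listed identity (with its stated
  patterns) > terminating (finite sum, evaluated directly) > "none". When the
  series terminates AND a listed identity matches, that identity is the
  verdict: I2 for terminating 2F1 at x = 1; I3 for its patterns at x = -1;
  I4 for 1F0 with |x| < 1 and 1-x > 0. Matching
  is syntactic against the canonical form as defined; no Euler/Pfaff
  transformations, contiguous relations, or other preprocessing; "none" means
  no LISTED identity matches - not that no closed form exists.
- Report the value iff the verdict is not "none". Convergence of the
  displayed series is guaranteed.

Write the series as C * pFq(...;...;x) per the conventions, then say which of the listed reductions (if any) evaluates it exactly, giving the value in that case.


This is 3 * 0F2(-; -\frac{1}{2}, \frac{1}{2}; -8) in reduced canonical form. Verdict: none - at argument -8 the multisets {-} ; {-\frac{1}{2}, \frac{1}{2}} match no listed identity.

Key observation: with t_0 = 3, the parameter 5 appears in both the upper and lower lists and cancels.
Consecutive-term ratio: r(k) = -8 * 1 / [(k-\frac{1}{2}) (k+\frac{1}{2}) (k+1)] ; factor over Q: parameters, x = -8, and C = 3.


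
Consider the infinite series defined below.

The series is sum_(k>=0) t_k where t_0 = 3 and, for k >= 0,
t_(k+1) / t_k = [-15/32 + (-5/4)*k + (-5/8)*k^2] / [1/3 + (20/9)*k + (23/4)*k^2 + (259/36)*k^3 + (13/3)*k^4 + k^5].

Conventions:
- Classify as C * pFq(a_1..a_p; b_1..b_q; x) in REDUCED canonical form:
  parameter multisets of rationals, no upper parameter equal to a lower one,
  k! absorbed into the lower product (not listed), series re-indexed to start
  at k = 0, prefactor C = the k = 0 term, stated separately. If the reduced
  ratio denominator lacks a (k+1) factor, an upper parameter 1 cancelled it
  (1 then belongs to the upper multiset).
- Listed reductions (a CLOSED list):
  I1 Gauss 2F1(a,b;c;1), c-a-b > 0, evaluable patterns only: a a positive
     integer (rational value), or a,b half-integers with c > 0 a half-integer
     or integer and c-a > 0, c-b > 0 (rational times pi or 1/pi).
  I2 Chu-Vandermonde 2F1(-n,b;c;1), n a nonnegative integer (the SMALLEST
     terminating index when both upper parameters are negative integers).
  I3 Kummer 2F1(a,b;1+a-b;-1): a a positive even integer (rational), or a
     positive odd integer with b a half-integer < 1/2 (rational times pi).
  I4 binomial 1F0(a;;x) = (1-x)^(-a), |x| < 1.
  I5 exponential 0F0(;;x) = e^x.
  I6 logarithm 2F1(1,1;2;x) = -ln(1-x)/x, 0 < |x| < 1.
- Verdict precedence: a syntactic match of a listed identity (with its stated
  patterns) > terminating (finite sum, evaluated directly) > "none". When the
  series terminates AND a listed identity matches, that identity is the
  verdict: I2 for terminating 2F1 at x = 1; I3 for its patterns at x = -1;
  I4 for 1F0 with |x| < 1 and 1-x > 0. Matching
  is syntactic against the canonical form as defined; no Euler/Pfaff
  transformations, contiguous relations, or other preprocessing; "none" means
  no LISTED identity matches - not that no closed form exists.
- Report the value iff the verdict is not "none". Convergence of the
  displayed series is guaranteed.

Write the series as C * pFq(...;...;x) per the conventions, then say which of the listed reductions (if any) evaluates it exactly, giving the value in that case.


This is 3 * 0F2(-; 2/3, 2/3; -5/8) in reduced canonical form. Verdict: none here - no I1-I6 shape fits x = -5/8 with lower {2/3, 2/3}.

Key observation: t_0 being 3, the ratio is unreduced: k + 1/2 divides both sides (prefactor 3).
Term ratio: r(k) = (-5/8) * 1 / [(k+2/3) (k+2/3) (k+1)] - rational; roots negated = parameters, x = (-5/8), C = 3.


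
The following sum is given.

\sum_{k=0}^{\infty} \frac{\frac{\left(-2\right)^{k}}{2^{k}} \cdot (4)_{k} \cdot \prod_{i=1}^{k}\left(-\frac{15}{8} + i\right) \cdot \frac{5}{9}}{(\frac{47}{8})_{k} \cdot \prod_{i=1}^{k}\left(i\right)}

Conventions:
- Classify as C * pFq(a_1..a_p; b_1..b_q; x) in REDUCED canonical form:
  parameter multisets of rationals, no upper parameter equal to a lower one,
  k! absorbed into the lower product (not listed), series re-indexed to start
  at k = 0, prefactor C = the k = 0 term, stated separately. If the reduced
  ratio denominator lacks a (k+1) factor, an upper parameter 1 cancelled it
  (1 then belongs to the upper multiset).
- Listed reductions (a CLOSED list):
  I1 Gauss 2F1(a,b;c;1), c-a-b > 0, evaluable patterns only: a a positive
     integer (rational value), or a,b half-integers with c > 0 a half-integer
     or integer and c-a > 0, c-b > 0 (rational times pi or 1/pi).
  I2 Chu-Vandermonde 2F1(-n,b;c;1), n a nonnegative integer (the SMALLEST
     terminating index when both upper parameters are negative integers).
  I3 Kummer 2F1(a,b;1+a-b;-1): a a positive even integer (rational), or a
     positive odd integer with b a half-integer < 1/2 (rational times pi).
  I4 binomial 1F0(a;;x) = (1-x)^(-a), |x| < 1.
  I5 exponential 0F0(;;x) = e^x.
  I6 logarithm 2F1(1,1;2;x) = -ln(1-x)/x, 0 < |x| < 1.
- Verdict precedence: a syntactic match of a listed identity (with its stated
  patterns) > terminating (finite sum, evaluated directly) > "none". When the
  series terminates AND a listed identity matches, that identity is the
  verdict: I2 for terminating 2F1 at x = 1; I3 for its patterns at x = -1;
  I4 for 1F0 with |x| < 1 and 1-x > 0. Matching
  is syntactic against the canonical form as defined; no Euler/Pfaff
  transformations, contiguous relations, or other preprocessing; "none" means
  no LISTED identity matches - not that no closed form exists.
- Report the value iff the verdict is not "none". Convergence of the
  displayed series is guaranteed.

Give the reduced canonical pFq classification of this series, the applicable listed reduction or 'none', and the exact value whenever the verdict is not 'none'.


x = -1 here; the reduced form reads 2F1, upper {-\frac{7}{8}, 4}, lower {\frac{47}{8}}, C = \frac{5}{9}. Verdict: this is Kummer's theorem (I3) (x = -1; c = \frac{47}{8} equals 1+a-b for upper {-\frac{7}{8}, 4}: listed pattern). Value: \frac{2015}{2304}.

First insight: t_0 = \frac{5}{9} here, and the two k-th powers (prefactor 5/9) combine into one argument.
Consecutive-term ratio: r(k) = -1 * (k-\frac{7}{8}) (k+4) / [(k+\frac{47}{8}) (k+1)] - rational in k, leading ratio -1; with t_0 = \frac{5}{9}, classification follows.
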